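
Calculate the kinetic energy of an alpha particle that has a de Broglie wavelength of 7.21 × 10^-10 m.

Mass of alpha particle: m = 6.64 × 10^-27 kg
6.36 × 10^-23 J (or 3.97 × 10^-4 eV)

From λ = h/√(2mKE), we solve for KE:

λ² = h²/(2mKE)
KE = h²/(2mλ²)
KE = (6.626 × 10^-34 J·s)² / (2 × 6.64 × 10^-27 kg × (7.21 × 10^-10 m)²)
KE = 6.36 × 10^-23 J
KE = 3.97 × 10^-4 eV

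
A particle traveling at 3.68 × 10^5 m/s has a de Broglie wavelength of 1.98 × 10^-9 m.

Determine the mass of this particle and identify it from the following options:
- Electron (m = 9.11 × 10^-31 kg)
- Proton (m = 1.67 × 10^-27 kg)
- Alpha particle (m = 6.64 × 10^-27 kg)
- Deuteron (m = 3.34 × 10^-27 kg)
The particle is an electron.

From λ = h/(mv), solve for mass:

m = h/(λv)
m = (6.626 × 10^-34 J·s) / (1.98 × 10^-9 m × 3.68 × 10^5 m/s)
m = 9.09 × 10^-31 kg

Comparing with the listed masses, this is closest to an electron.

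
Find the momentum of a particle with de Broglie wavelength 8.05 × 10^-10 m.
8.23 × 10^-25 kg·m/s

From the de Broglie relation λ = h/p, we solve for p:

p = h/λ
p = (6.626 × 10^-34 J·s) / (8.05 × 10^-10 m)
p = 8.23 × 10^-25 kg·m/s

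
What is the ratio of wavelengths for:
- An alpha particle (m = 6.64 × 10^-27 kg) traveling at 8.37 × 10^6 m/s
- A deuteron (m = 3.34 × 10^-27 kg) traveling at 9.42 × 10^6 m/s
λ₁/λ₂ = 0.566

Using λ = h/(mv):

λ₁ = h/(m₁v₁) = 1.19 × 10^-14 m
λ₂ = h/(m₂v₂) = 2.11 × 10^-14 m

Ratio λ₁/λ₂ = (m₂v₂)/(m₁v₁)
         = (3.34 × 10^-27 kg × 9.42 × 10^6 m/s) / (6.64 × 10^-27 kg × 8.37 × 10^6 m/s)
         = 0.566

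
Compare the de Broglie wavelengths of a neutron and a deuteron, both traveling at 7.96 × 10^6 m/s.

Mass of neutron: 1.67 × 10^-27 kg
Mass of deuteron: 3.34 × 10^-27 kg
The neutron has the longer wavelength.

Using λ = h/(mv), since both particles have the same velocity, the wavelength depends only on mass.

For neutron: λ₁ = h/(m₁v) = 4.98 × 10^-14 m
For deuteron: λ₂ = h/(m₂v) = 2.49 × 10^-14 m

Since λ ∝ 1/m at constant velocity, the lighter particle has the longer wavelength.

The neutron has the longer de Broglie wavelength.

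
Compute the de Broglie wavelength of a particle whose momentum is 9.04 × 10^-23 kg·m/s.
7.33 × 10^-12 m

Using the de Broglie relation λ = h/p:

λ = h/p
λ = (6.626 × 10^-34 J·s) / (9.04 × 10^-23 kg·m/s)
λ = 7.33 × 10^-12 m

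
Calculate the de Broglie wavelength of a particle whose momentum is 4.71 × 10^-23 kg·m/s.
1.41 × 10^-11 m

Using the de Broglie relation λ = h/p:

λ = h/p
λ = (6.626 × 10^-34 J·s) / (4.71 × 10^-23 kg·m/s)
λ = 1.41 × 10^-11 m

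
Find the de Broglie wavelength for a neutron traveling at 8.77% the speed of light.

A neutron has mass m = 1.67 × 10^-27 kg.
1.51 × 10^-14 m

Using the de Broglie relation λ = h/(mv):

v = 8.77% × c = 2.629 × 10^7 m/s

λ = h/(mv)
λ = (6.626 × 10^-34 J·s) / (1.67 × 10^-27 kg × 2.629 × 10^7 m/s)
λ = 1.51 × 10^-14 m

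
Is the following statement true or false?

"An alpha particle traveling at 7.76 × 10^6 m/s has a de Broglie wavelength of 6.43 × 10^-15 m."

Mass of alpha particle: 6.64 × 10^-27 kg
False

The claim is incorrect.

Using λ = h/(mv):
λ = (6.626 × 10^-34 J·s) / (6.64 × 10^-27 kg × 7.76 × 10^6 m/s)
λ = 1.29 × 10^-14 m

The actual wavelength differs from the claimed 6.43 × 10^-15 m.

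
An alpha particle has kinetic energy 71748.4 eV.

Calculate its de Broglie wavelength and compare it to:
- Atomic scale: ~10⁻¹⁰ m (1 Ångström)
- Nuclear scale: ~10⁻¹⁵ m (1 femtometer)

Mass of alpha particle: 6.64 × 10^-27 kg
λ = 5.36 × 10^-14 m, which is between nuclear and atomic scales.

Using λ = h/√(2mKE):

KE = 71748.4 eV = 1.150 × 10^-14 J

λ = h/√(2mKE)
λ = (6.626 × 10^-34 J·s) / √(2 × 6.64 × 10^-27 kg × 1.150 × 10^-14 J)
λ = 5.36 × 10^-14 m

Comparison:
- Atomic scale (10⁻¹⁰ m): λ is 0.00054× this size
- Nuclear scale (10⁻¹⁵ m): λ is 54× this size

The wavelength is between nuclear and atomic scales.

This wavelength is appropriate for probing atomic structure but too large for nuclear physics experiments.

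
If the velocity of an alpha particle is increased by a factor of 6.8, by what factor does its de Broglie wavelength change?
The wavelength decreases by a factor of 6.8.

From λ = h/(mv), the wavelength is inversely proportional to velocity:

λ ∝ 1/v

If v → 6.8v, then λ → λ/6.8

When velocity is increased by a factor of 6.8, the wavelength decreases by a factor of 6.8.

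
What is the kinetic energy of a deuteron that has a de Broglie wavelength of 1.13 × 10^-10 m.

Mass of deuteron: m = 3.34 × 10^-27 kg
5.15 × 10^-21 J (or 0.0321 eV)

From λ = h/√(2mKE), we solve for KE:

λ² = h²/(2mKE)
KE = h²/(2mλ²)
KE = (6.626 × 10^-34 J·s)² / (2 × 3.34 × 10^-27 kg × (1.13 × 10^-10 m)²)
KE = 5.15 × 10^-21 J
KE = 0.0321 eV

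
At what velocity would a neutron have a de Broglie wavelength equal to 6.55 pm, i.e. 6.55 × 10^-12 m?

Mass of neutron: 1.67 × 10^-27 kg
6.06 × 10^4 m/s

From λ = h/(mv), solve for v:

v = h/(mλ)
v = (6.626 × 10^-34 J·s) / (1.67 × 10^-27 kg × 6.55 × 10^-12 m)
v = 6.06 × 10^4 m/s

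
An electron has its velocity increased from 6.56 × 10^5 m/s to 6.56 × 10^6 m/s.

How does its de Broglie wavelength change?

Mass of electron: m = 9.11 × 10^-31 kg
The wavelength decreases by a factor of 10.

Using λ = h/(mv):

Initial wavelength: λ₁ = h/(mv₁) = 1.11 × 10^-9 m
Final wavelength: λ₂ = h/(mv₂) = 1.11 × 10^-10 m

Since λ ∝ 1/v, when velocity increases by a factor of 10, the wavelength decreases by a factor of 10.

λ₂/λ₁ = v₁/v₂ = 1/10

The wavelength decreases by a factor of 10.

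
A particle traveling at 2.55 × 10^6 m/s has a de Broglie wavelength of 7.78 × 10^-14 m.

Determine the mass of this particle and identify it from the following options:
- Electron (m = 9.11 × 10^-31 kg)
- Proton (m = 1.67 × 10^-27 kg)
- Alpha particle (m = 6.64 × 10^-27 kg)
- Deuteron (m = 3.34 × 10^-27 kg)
The particle is a deuteron.

From λ = h/(mv), solve for mass:

m = h/(λv)
m = (6.626 × 10^-34 J·s) / (7.78 × 10^-14 m × 2.55 × 10^6 m/s)
m = 3.34 × 10^-27 kg

Comparing with the listed masses, this is closest to a deuteron.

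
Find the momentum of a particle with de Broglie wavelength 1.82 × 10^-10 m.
3.64 × 10^-24 kg·m/s

From the de Broglie relation λ = h/p, we solve for p:

p = h/λ
p = (6.626 × 10^-34 J·s) / (1.82 × 10^-10 m)
p = 3.64 × 10^-24 kg·m/s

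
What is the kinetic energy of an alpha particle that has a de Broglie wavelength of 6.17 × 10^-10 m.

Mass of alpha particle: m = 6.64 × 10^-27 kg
8.68 × 10^-23 J (or 5.42 × 10^-4 eV)

From λ = h/√(2mKE), we solve for KE:

λ² = h²/(2mKE)
KE = h²/(2mλ²)
KE = (6.626 × 10^-34 J·s)² / (2 × 6.64 × 10^-27 kg × (6.17 × 10^-10 m)²)
KE = 8.68 × 10^-23 J
KE = 5.42 × 10^-4 eV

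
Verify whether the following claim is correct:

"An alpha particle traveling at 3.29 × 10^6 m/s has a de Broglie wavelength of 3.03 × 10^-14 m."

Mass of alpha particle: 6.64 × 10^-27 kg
True

The claim is correct.

Using λ = h/(mv):
λ = (6.626 × 10^-34 J·s) / (6.64 × 10^-27 kg × 3.29 × 10^6 m/s)
λ = 3.03 × 10^-14 m

This matches the claimed value.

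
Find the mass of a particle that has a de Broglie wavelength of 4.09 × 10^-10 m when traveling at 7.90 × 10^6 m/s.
2.05 × 10^-31 kg

From the de Broglie relation λ = h/(mv), we solve for m:

m = h/(λv)
m = (6.626 × 10^-34 J·s) / (4.09 × 10^-10 m × 7.90 × 10^6 m/s)
m = 2.05 × 10^-31 kg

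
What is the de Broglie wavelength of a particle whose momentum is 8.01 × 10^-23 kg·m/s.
8.27 × 10^-12 m

Using the de Broglie relation λ = h/p:

λ = h/p
λ = (6.626 × 10^-34 J·s) / (8.01 × 10^-23 kg·m/s)
λ = 8.27 × 10^-12 m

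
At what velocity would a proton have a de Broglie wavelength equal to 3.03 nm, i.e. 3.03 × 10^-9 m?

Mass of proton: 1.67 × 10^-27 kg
1.31 × 10^2 m/s

From λ = h/(mv), solve for v:

v = h/(mλ)
v = (6.626 × 10^-34 J·s) / (1.67 × 10^-27 kg × 3.03 × 10^-9 m)
v = 1.31 × 10^2 m/s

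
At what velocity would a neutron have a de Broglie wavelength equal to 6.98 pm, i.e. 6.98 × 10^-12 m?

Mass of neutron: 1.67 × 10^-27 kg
5.68 × 10^4 m/s

From λ = h/(mv), solve for v:

v = h/(mλ)
v = (6.626 × 10^-34 J·s) / (1.67 × 10^-27 kg × 6.98 × 10^-12 m)
v = 5.68 × 10^4 m/s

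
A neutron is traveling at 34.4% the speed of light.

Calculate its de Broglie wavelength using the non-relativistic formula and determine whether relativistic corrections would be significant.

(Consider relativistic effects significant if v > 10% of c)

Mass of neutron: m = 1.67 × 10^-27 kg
Yes, relativistic corrections are needed.

Using the non-relativistic de Broglie formula λ = h/(mv):

v = 34.4% × c = 1.031 × 10^8 m/s

λ = h/(mv)
λ = (6.626 × 10^-34 J·s) / (1.67 × 10^-27 kg × 1.031 × 10^8 m/s)
λ = 3.85 × 10^-15 m

Since v = 34.4% of c > 10% of c, relativistic corrections ARE significant and the actual wavelength would differ from this non-relativistic estimate.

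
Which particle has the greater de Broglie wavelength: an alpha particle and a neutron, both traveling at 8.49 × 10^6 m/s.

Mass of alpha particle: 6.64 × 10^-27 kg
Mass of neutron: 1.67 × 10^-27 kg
The neutron has the longer wavelength.

Using λ = h/(mv), since both particles have the same velocity, the wavelength depends only on mass.

For alpha particle: λ₁ = h/(m₁v) = 1.18 × 10^-14 m
For neutron: λ₂ = h/(m₂v) = 4.67 × 10^-14 m

Since λ ∝ 1/m at constant velocity, the lighter particle has the longer wavelength.

The neutron has the longer de Broglie wavelength.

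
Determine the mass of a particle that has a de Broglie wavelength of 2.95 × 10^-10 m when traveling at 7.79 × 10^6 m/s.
2.88 × 10^-31 kg

From the de Broglie relation λ = h/(mv), we solve for m:

m = h/(λv)
m = (6.626 × 10^-34 J·s) / (2.95 × 10^-10 m × 7.79 × 10^6 m/s)
m = 2.88 × 10^-31 kg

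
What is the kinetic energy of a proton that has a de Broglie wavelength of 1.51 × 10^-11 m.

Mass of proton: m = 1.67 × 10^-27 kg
5.77 × 10^-19 J (or 3.60 eV)

From λ = h/√(2mKE), we solve for KE:

λ² = h²/(2mKE)
KE = h²/(2mλ²)
KE = (6.626 × 10^-34 J·s)² / (2 × 1.67 × 10^-27 kg × (1.51 × 10^-11 m)²)
KE = 5.77 × 10^-19 J
KE = 3.60 eV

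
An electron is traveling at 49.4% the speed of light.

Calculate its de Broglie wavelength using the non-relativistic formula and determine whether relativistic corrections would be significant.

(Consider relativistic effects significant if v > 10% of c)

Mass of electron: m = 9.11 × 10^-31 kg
Yes, relativistic corrections are needed.

Using the non-relativistic de Broglie formula λ = h/(mv):

v = 49.4% × c = 1.481 × 10^8 m/s

λ = h/(mv)
λ = (6.626 × 10^-34 J·s) / (9.11 × 10^-31 kg × 1.481 × 10^8 m/s)
λ = 4.91 × 10^-12 m

Since v = 49.4% of c > 10% of c, relativistic corrections ARE significant and the actual wavelength would differ from this non-relativistic estimate.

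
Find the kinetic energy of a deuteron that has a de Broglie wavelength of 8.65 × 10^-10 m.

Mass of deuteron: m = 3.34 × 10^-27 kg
8.78 × 10^-23 J (or 5.48 × 10^-4 eV)

From λ = h/√(2mKE), we solve for KE:

λ² = h²/(2mKE)
KE = h²/(2mλ²)
KE = (6.626 × 10^-34 J·s)² / (2 × 3.34 × 10^-27 kg × (8.65 × 10^-10 m)²)
KE = 8.78 × 10^-23 J
KE = 5.48 × 10^-4 eV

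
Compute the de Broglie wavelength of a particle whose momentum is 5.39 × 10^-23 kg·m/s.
1.23 × 10^-11 m

Using the de Broglie relation λ = h/p:

λ = h/p
λ = (6.626 × 10^-34 J·s) / (5.39 × 10^-23 kg·m/s)
λ = 1.23 × 10^-11 m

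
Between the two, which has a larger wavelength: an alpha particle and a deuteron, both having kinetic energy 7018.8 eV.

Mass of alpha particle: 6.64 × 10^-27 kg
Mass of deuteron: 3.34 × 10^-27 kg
The deuteron has the longer wavelength.

Using λ = h/√(2mKE):

For alpha particle: λ₁ = h/√(2m₁KE) = 1.71 × 10^-13 m
For deuteron: λ₂ = h/√(2m₂KE) = 2.42 × 10^-13 m

Since λ ∝ 1/√m at constant kinetic energy, the lighter particle has the longer wavelength.

The deuteron has the longer de Broglie wavelength.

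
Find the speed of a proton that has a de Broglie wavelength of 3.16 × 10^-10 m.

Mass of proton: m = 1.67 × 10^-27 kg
1.26 × 10^3 m/s

From the de Broglie relation λ = h/(mv), we solve for v:

v = h/(mλ)
v = (6.626 × 10^-34 J·s) / (1.67 × 10^-27 kg × 3.16 × 10^-10 m)
v = 1.26 × 10^3 m/s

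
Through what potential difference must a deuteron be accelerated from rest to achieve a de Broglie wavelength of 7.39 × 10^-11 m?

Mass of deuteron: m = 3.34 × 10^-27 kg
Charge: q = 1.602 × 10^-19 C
7.51 × 10^-2 V

From λ = h/√(2mqV), we solve for V:

λ² = h²/(2mqV)
V = h²/(2mqλ²)
V = (6.626 × 10^-34 J·s)² / (2 × 3.34 × 10^-27 kg × 1.602 × 10^-19 C × (7.39 × 10^-11 m)²)
V = 7.51 × 10^-2 V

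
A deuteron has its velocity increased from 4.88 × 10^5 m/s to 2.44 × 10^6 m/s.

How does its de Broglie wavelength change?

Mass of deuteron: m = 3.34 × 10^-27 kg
The wavelength decreases by a factor of 5.

Using λ = h/(mv):

Initial wavelength: λ₁ = h/(mv₁) = 4.07 × 10^-13 m
Final wavelength: λ₂ = h/(mv₂) = 8.13 × 10^-14 m

Since λ ∝ 1/v, when velocity increases by a factor of 5, the wavelength decreases by a factor of 5.

λ₂/λ₁ = v₁/v₂ = 1/5

The wavelength decreases by a factor of 5.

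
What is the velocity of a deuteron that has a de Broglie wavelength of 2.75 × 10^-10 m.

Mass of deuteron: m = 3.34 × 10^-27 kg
7.21 × 10^2 m/s

From the de Broglie relation λ = h/(mv), we solve for v:

v = h/(mλ)
v = (6.626 × 10^-34 J·s) / (3.34 × 10^-27 kg × 2.75 × 10^-10 m)
v = 7.21 × 10^2 m/s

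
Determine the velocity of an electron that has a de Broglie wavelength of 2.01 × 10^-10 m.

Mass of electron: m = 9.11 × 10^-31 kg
3.62 × 10^6 m/s

From the de Broglie relation λ = h/(mv), we solve for v:

v = h/(mλ)
v = (6.626 × 10^-34 J·s) / (9.11 × 10^-31 kg × 2.01 × 10^-10 m)
v = 3.62 × 10^6 m/s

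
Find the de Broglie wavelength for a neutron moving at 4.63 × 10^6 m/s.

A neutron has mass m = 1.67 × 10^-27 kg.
8.57 × 10^-14 m

Using the de Broglie relation λ = h/(mv):

λ = h/(mv)
λ = (6.626 × 10^-34 J·s) / (1.67 × 10^-27 kg × 4.63 × 10^6 m/s)
λ = 8.57 × 10^-14 m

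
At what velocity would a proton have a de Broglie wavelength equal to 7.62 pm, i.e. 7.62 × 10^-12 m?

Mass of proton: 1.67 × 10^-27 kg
5.21 × 10^4 m/s

From λ = h/(mv), solve for v:

v = h/(mλ)
v = (6.626 × 10^-34 J·s) / (1.67 × 10^-27 kg × 7.62 × 10^-12 m)
v = 5.21 × 10^4 m/s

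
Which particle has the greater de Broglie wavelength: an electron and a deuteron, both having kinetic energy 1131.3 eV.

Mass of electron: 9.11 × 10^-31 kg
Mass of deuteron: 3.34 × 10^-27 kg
The electron has the longer wavelength.

Using λ = h/√(2mKE):

For electron: λ₁ = h/√(2m₁KE) = 3.65 × 10^-11 m
For deuteron: λ₂ = h/√(2m₂KE) = 6.02 × 10^-13 m

Since λ ∝ 1/√m at constant kinetic energy, the lighter particle has the longer wavelength.

The electron has the longer de Broglie wavelength.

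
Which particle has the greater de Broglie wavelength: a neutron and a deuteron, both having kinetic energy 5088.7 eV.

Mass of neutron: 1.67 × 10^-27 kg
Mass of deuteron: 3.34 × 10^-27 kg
The neutron has the longer wavelength.

Using λ = h/√(2mKE):

For neutron: λ₁ = h/√(2m₁KE) = 4.02 × 10^-13 m
For deuteron: λ₂ = h/√(2m₂KE) = 2.84 × 10^-13 m

Since λ ∝ 1/√m at constant kinetic energy, the lighter particle has the longer wavelength.

The neutron has the longer de Broglie wavelength.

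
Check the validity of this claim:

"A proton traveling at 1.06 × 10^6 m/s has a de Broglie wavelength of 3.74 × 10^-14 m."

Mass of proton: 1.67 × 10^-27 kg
False

The claim is incorrect.

Using λ = h/(mv):
λ = (6.626 × 10^-34 J·s) / (1.67 × 10^-27 kg × 1.06 × 10^6 m/s)
λ = 3.74 × 10^-13 m

The actual wavelength differs from the claimed 3.74 × 10^-14 m.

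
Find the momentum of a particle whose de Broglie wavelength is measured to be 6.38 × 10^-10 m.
1.04 × 10^-24 kg·m/s

From the de Broglie relation λ = h/p, we solve for p:

p = h/λ
p = (6.626 × 10^-34 J·s) / (6.38 × 10^-10 m)
p = 1.04 × 10^-24 kg·m/s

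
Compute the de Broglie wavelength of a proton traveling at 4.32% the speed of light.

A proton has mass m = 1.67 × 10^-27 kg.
3.06 × 10^-14 m

Using the de Broglie relation λ = h/(mv):

v = 4.32% × c = 1.295 × 10^7 m/s

λ = h/(mv)
λ = (6.626 × 10^-34 J·s) / (1.67 × 10^-27 kg × 1.295 × 10^7 m/s)
λ = 3.06 × 10^-14 m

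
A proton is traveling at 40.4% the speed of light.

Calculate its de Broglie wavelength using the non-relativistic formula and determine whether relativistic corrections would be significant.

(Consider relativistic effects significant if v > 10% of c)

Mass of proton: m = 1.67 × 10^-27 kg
Yes, relativistic corrections are needed.

Using the non-relativistic de Broglie formula λ = h/(mv):

v = 40.4% × c = 1.211 × 10^8 m/s

λ = h/(mv)
λ = (6.626 × 10^-34 J·s) / (1.67 × 10^-27 kg × 1.211 × 10^8 m/s)
λ = 3.28 × 10^-15 m

Since v = 40.4% of c > 10% of c, relativistic corrections ARE significant and the actual wavelength would differ from this non-relativistic estimate.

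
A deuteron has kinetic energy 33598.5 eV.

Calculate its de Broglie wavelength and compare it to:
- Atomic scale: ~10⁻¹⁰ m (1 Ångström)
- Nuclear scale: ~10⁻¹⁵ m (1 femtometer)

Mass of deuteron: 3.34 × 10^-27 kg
λ = 1.10 × 10^-13 m, which is between nuclear and atomic scales.

Using λ = h/√(2mKE):

KE = 33598.5 eV = 5.383 × 10^-15 J

λ = h/√(2mKE)
λ = (6.626 × 10^-34 J·s) / √(2 × 3.34 × 10^-27 kg × 5.383 × 10^-15 J)
λ = 1.10 × 10^-13 m

Comparison:
- Atomic scale (10⁻¹⁰ m): λ is 0.0011× this size
- Nuclear scale (10⁻¹⁵ m): λ is 1.1e+02× this size

The wavelength is between nuclear and atomic scales.

This wavelength is appropriate for probing atomic structure but too large for nuclear physics experiments.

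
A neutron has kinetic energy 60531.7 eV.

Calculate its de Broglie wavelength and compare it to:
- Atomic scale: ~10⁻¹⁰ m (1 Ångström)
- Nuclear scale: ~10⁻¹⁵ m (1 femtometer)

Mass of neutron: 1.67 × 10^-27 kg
λ = 1.16 × 10^-13 m, which is between nuclear and atomic scales.

Using λ = h/√(2mKE):

KE = 60531.7 eV = 9.698 × 10^-15 J

λ = h/√(2mKE)
λ = (6.626 × 10^-34 J·s) / √(2 × 1.67 × 10^-27 kg × 9.698 × 10^-15 J)
λ = 1.16 × 10^-13 m

Comparison:
- Atomic scale (10⁻¹⁰ m): λ is 0.0012× this size
- Nuclear scale (10⁻¹⁵ m): λ is 1.2e+02× this size

The wavelength is between nuclear and atomic scales.

This wavelength is appropriate for probing atomic structure but too large for nuclear physics experiments.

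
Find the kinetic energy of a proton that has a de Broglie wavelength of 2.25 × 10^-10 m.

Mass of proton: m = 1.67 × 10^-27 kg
2.60 × 10^-21 J (or 0.0162 eV)

From λ = h/√(2mKE), we solve for KE:

λ² = h²/(2mKE)
KE = h²/(2mλ²)
KE = (6.626 × 10^-34 J·s)² / (2 × 1.67 × 10^-27 kg × (2.25 × 10^-10 m)²)
KE = 2.60 × 10^-21 J
KE = 0.0162 eV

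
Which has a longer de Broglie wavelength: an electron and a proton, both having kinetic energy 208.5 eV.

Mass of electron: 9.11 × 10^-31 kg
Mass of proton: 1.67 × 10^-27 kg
The electron has the longer wavelength.

Using λ = h/√(2mKE):

For electron: λ₁ = h/√(2m₁KE) = 8.49 × 10^-11 m
For proton: λ₂ = h/√(2m₂KE) = 1.98 × 10^-12 m

Since λ ∝ 1/√m at constant kinetic energy, the lighter particle has the longer wavelength.

The electron has the longer de Broglie wavelength.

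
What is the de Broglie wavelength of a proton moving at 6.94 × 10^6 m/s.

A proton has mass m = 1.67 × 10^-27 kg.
5.72 × 10^-14 m

Using the de Broglie relation λ = h/(mv):

λ = h/(mv)
λ = (6.626 × 10^-34 J·s) / (1.67 × 10^-27 kg × 6.94 × 10^6 m/s)
λ = 5.72 × 10^-14 m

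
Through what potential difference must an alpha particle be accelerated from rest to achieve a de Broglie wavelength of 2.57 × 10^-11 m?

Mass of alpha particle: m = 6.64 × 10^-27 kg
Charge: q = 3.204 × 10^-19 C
1.56 × 10^-1 V

From λ = h/√(2mqV), we solve for V:

λ² = h²/(2mqV)
V = h²/(2mqλ²)
V = (6.626 × 10^-34 J·s)² / (2 × 6.64 × 10^-27 kg × 3.204 × 10^-19 C × (2.57 × 10^-11 m)²)
V = 1.56 × 10^-1 V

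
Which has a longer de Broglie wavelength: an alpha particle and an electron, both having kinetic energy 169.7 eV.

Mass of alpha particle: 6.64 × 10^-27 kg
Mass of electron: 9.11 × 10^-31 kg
The electron has the longer wavelength.

Using λ = h/√(2mKE):

For alpha particle: λ₁ = h/√(2m₁KE) = 1.10 × 10^-12 m
For electron: λ₂ = h/√(2m₂KE) = 9.41 × 10^-11 m

Since λ ∝ 1/√m at constant kinetic energy, the lighter particle has the longer wavelength.

The electron has the longer de Broglie wavelength.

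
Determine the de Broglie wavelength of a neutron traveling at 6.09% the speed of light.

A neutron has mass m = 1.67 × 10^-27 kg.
2.17 × 10^-14 m

Using the de Broglie relation λ = h/(mv):

v = 6.09% × c = 1.826 × 10^7 m/s

λ = h/(mv)
λ = (6.626 × 10^-34 J·s) / (1.67 × 10^-27 kg × 1.826 × 10^7 m/s)
λ = 2.17 × 10^-14 m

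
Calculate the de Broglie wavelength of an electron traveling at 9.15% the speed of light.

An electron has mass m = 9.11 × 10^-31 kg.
2.65 × 10^-11 m

Using the de Broglie relation λ = h/(mv):

v = 9.15% × c = 2.743 × 10^7 m/s

λ = h/(mv)
λ = (6.626 × 10^-34 J·s) / (9.11 × 10^-31 kg × 2.743 × 10^7 m/s)
λ = 2.65 × 10^-11 m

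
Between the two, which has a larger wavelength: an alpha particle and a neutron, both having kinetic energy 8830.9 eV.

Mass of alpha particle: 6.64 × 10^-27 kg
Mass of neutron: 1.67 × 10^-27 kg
The neutron has the longer wavelength.

Using λ = h/√(2mKE):

For alpha particle: λ₁ = h/√(2m₁KE) = 1.53 × 10^-13 m
For neutron: λ₂ = h/√(2m₂KE) = 3.05 × 10^-13 m

Since λ ∝ 1/√m at constant kinetic energy, the lighter particle has the longer wavelength.

The neutron has the longer de Broglie wavelength.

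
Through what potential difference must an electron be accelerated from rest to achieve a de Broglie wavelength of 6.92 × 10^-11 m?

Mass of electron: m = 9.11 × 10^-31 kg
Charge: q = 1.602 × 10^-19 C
314 V

From λ = h/√(2mqV), we solve for V:

λ² = h²/(2mqV)
V = h²/(2mqλ²)
V = (6.626 × 10^-34 J·s)² / (2 × 9.11 × 10^-31 kg × 1.602 × 10^-19 C × (6.92 × 10^-11 m)²)
V = 314 V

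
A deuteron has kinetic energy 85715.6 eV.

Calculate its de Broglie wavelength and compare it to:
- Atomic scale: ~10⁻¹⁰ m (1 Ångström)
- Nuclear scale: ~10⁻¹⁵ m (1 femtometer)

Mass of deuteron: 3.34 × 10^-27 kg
λ = 6.92 × 10^-14 m, which is between nuclear and atomic scales.

Using λ = h/√(2mKE):

KE = 85715.6 eV = 1.373 × 10^-14 J

λ = h/√(2mKE)
λ = (6.626 × 10^-34 J·s) / √(2 × 3.34 × 10^-27 kg × 1.373 × 10^-14 J)
λ = 6.92 × 10^-14 m

Comparison:
- Atomic scale (10⁻¹⁰ m): λ is 0.00069× this size
- Nuclear scale (10⁻¹⁵ m): λ is 69× this size

The wavelength is between nuclear and atomic scales.

This wavelength is appropriate for probing atomic structure but too large for nuclear physics experiments.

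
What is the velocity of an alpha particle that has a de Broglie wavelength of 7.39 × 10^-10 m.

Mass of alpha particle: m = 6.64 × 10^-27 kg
1.35 × 10^2 m/s

From the de Broglie relation λ = h/(mv), we solve for v:

v = h/(mλ)
v = (6.626 × 10^-34 J·s) / (6.64 × 10^-27 kg × 7.39 × 10^-10 m)
v = 1.35 × 10^2 m/s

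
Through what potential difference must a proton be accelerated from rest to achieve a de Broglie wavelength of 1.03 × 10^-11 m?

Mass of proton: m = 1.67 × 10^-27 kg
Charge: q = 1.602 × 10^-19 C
7.73 V

From λ = h/√(2mqV), we solve for V:

λ² = h²/(2mqV)
V = h²/(2mqλ²)
V = (6.626 × 10^-34 J·s)² / (2 × 1.67 × 10^-27 kg × 1.602 × 10^-19 C × (1.03 × 10^-11 m)²)
V = 7.73 V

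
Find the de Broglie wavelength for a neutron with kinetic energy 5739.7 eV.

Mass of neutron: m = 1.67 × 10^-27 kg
3.78 × 10^-13 m

Using λ = h/√(2mKE):

First convert KE to Joules: KE = 5739.7 eV = 9.196 × 10^-16 J

λ = h/√(2mKE)
λ = (6.626 × 10^-34 J·s) / √(2 × 1.67 × 10^-27 kg × 9.196 × 10^-16 J)
λ = 3.78 × 10^-13 m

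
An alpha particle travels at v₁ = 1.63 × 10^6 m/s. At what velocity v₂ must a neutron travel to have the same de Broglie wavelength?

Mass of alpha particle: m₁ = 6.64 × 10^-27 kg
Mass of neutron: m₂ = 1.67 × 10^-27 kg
v₂ = 6.48 × 10^6 m/s

For equal de Broglie wavelengths: λ₁ = λ₂

h/(m₁v₁) = h/(m₂v₂)
m₁v₁ = m₂v₂
v₂ = v₁ · (m₁/m₂)

v₂ = 1.63 × 10^6 m/s × (6.64 × 10^-27 kg / 1.67 × 10^-27 kg)
v₂ = 6.48 × 10^6 m/s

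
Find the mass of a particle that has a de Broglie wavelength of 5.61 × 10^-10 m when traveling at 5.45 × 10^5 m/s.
2.17 × 10^-30 kg

From the de Broglie relation λ = h/(mv), we solve for m:

m = h/(λv)
m = (6.626 × 10^-34 J·s) / (5.61 × 10^-10 m × 5.45 × 10^5 m/s)
m = 2.17 × 10^-30 kg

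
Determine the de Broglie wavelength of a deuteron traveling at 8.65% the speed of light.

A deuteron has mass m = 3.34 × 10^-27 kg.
7.65 × 10^-15 m

Using the de Broglie relation λ = h/(mv):

v = 8.65% × c = 2.593 × 10^7 m/s

λ = h/(mv)
λ = (6.626 × 10^-34 J·s) / (3.34 × 10^-27 kg × 2.593 × 10^7 m/s)
λ = 7.65 × 10^-15 m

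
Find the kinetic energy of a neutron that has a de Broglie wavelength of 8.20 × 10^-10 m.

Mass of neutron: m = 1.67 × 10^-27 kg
1.95 × 10^-22 J (or 1.22 × 10^-3 eV)

From λ = h/√(2mKE), we solve for KE:

λ² = h²/(2mKE)
KE = h²/(2mλ²)
KE = (6.626 × 10^-34 J·s)² / (2 × 1.67 × 10^-27 kg × (8.20 × 10^-10 m)²)
KE = 1.95 × 10^-22 J
KE = 1.22 × 10^-3 eV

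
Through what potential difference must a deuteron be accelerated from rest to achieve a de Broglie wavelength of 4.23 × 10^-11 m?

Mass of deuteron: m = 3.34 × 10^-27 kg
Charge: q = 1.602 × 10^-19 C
2.29 × 10^-1 V

From λ = h/√(2mqV), we solve for V:

λ² = h²/(2mqV)
V = h²/(2mqλ²)
V = (6.626 × 10^-34 J·s)² / (2 × 3.34 × 10^-27 kg × 1.602 × 10^-19 C × (4.23 × 10^-11 m)²)
V = 2.29 × 10^-1 V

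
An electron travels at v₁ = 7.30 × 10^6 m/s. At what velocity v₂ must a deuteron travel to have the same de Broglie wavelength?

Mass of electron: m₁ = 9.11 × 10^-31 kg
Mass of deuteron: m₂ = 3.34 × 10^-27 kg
v₂ = 1.99 × 10^3 m/s

For equal de Broglie wavelengths: λ₁ = λ₂

h/(m₁v₁) = h/(m₂v₂)
m₁v₁ = m₂v₂
v₂ = v₁ · (m₁/m₂)

v₂ = 7.30 × 10^6 m/s × (9.11 × 10^-31 kg / 3.34 × 10^-27 kg)
v₂ = 1.99 × 10^3 m/s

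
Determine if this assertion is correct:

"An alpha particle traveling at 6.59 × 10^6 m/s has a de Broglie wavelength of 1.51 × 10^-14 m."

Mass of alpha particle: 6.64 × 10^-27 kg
True

The claim is correct.

Using λ = h/(mv):
λ = (6.626 × 10^-34 J·s) / (6.64 × 10^-27 kg × 6.59 × 10^6 m/s)
λ = 1.51 × 10^-14 m

This matches the claimed value.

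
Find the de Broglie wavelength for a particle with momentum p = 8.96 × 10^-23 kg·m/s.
7.40 × 10^-12 m

Using the de Broglie relation λ = h/p:

λ = h/p
λ = (6.626 × 10^-34 J·s) / (8.96 × 10^-23 kg·m/s)
λ = 7.40 × 10^-12 m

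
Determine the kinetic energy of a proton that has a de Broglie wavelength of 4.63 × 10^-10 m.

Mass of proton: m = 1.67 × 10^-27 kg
6.13 × 10^-22 J (or 3.83 × 10^-3 eV)

From λ = h/√(2mKE), we solve for KE:

λ² = h²/(2mKE)
KE = h²/(2mλ²)
KE = (6.626 × 10^-34 J·s)² / (2 × 1.67 × 10^-27 kg × (4.63 × 10^-10 m)²)
KE = 6.13 × 10^-22 J
KE = 3.83 × 10^-3 eV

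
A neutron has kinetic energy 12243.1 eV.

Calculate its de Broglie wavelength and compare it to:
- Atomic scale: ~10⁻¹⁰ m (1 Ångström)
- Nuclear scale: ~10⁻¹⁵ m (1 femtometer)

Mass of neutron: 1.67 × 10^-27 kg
λ = 2.59 × 10^-13 m, which is between nuclear and atomic scales.

Using λ = h/√(2mKE):

KE = 12243.1 eV = 1.962 × 10^-15 J

λ = h/√(2mKE)
λ = (6.626 × 10^-34 J·s) / √(2 × 1.67 × 10^-27 kg × 1.962 × 10^-15 J)
λ = 2.59 × 10^-13 m

Comparison:
- Atomic scale (10⁻¹⁰ m): λ is 0.0026× this size
- Nuclear scale (10⁻¹⁵ m): λ is 2.6e+02× this size

The wavelength is between nuclear and atomic scales.

This wavelength is appropriate for probing atomic structure but too large for nuclear physics experiments.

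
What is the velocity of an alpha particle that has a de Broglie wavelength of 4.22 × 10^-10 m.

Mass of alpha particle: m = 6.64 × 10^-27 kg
2.36 × 10^2 m/s

From the de Broglie relation λ = h/(mv), we solve for v:

v = h/(mλ)
v = (6.626 × 10^-34 J·s) / (6.64 × 10^-27 kg × 4.22 × 10^-10 m)
v = 2.36 × 10^2 m/s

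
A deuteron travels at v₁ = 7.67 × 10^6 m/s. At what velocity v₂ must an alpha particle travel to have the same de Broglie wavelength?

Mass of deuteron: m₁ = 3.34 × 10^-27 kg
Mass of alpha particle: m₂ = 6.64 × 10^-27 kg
v₂ = 3.86 × 10^6 m/s

For equal de Broglie wavelengths: λ₁ = λ₂

h/(m₁v₁) = h/(m₂v₂)
m₁v₁ = m₂v₂
v₂ = v₁ · (m₁/m₂)

v₂ = 7.67 × 10^6 m/s × (3.34 × 10^-27 kg / 6.64 × 10^-27 kg)
v₂ = 3.86 × 10^6 m/s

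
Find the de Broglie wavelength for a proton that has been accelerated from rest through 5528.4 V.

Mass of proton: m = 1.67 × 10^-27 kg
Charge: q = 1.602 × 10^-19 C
3.85 × 10^-13 m

When a particle is accelerated through voltage V, it gains kinetic energy KE = qV.

The de Broglie wavelength is then λ = h/√(2mqV):

λ = h/√(2mqV)
λ = (6.626 × 10^-34 J·s) / √(2 × 1.67 × 10^-27 kg × 1.602 × 10^-19 C × 5528.4 V)
λ = 3.85 × 10^-13 m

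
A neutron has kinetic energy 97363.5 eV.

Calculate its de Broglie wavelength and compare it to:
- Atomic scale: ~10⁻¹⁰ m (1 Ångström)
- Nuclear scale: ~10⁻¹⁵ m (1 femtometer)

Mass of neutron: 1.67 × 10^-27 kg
λ = 9.18 × 10^-14 m, which is between nuclear and atomic scales.

Using λ = h/√(2mKE):

KE = 97363.5 eV = 1.560 × 10^-14 J

λ = h/√(2mKE)
λ = (6.626 × 10^-34 J·s) / √(2 × 1.67 × 10^-27 kg × 1.560 × 10^-14 J)
λ = 9.18 × 10^-14 m

Comparison:
- Atomic scale (10⁻¹⁰ m): λ is 0.00092× this size
- Nuclear scale (10⁻¹⁵ m): λ is 92× this size

The wavelength is between nuclear and atomic scales.

This wavelength is appropriate for probing atomic structure but too large for nuclear physics experiments.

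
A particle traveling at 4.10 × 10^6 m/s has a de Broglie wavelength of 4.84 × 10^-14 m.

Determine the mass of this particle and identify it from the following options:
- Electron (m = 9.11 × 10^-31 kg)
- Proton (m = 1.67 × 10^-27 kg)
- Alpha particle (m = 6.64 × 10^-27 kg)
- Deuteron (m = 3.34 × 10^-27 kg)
The particle is a deuteron.

From λ = h/(mv), solve for mass:

m = h/(λv)
m = (6.626 × 10^-34 J·s) / (4.84 × 10^-14 m × 4.10 × 10^6 m/s)
m = 3.34 × 10^-27 kg

Comparing with the listed masses, this is closest to a deuteron.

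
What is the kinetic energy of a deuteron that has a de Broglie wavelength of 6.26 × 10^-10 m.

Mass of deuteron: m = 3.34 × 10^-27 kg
1.68 × 10^-22 J (or 1.05 × 10^-3 eV)

From λ = h/√(2mKE), we solve for KE:

λ² = h²/(2mKE)
KE = h²/(2mλ²)
KE = (6.626 × 10^-34 J·s)² / (2 × 3.34 × 10^-27 kg × (6.26 × 10^-10 m)²)
KE = 1.68 × 10^-22 J
KE = 1.05 × 10^-3 eV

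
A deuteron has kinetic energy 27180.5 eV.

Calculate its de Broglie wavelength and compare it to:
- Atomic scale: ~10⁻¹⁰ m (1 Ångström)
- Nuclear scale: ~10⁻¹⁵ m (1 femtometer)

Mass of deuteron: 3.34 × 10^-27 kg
λ = 1.23 × 10^-13 m, which is between nuclear and atomic scales.

Using λ = h/√(2mKE):

KE = 27180.5 eV = 4.355 × 10^-15 J

λ = h/√(2mKE)
λ = (6.626 × 10^-34 J·s) / √(2 × 3.34 × 10^-27 kg × 4.355 × 10^-15 J)
λ = 1.23 × 10^-13 m

Comparison:
- Atomic scale (10⁻¹⁰ m): λ is 0.0012× this size
- Nuclear scale (10⁻¹⁵ m): λ is 1.2e+02× this size

The wavelength is between nuclear and atomic scales.

This wavelength is appropriate for probing atomic structure but too large for nuclear physics experiments.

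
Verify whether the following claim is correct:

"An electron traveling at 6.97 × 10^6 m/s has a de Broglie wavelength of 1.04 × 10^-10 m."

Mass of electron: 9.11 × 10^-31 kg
True

The claim is correct.

Using λ = h/(mv):
λ = (6.626 × 10^-34 J·s) / (9.11 × 10^-31 kg × 6.97 × 10^6 m/s)
λ = 1.04 × 10^-10 m

This matches the claimed value.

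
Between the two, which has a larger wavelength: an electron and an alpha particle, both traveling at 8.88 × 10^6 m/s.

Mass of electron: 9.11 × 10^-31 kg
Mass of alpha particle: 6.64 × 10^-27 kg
The electron has the longer wavelength.

Using λ = h/(mv), since both particles have the same velocity, the wavelength depends only on mass.

For electron: λ₁ = h/(m₁v) = 8.19 × 10^-11 m
For alpha particle: λ₂ = h/(m₂v) = 1.12 × 10^-14 m

Since λ ∝ 1/m at constant velocity, the lighter particle has the longer wavelength.

The electron has the longer de Broglie wavelength.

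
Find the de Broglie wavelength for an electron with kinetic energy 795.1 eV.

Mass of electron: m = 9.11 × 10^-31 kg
4.35 × 10^-11 m

Using λ = h/√(2mKE):

First convert KE to Joules: KE = 795.1 eV = 1.274 × 10^-16 J

λ = h/√(2mKE)
λ = (6.626 × 10^-34 J·s) / √(2 × 9.11 × 10^-31 kg × 1.274 × 10^-16 J)
λ = 4.35 × 10^-11 m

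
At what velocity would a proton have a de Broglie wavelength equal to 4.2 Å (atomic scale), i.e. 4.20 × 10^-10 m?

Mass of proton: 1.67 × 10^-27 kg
9.45 × 10^2 m/s

From λ = h/(mv), solve for v:

v = h/(mλ)
v = (6.626 × 10^-34 J·s) / (1.67 × 10^-27 kg × 4.20 × 10^-10 m)
v = 9.45 × 10^2 m/s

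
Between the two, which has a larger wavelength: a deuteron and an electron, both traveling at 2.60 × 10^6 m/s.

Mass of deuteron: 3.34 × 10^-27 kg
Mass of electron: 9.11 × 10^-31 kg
The electron has the longer wavelength.

Using λ = h/(mv), since both particles have the same velocity, the wavelength depends only on mass.

For deuteron: λ₁ = h/(m₁v) = 7.63 × 10^-14 m
For electron: λ₂ = h/(m₂v) = 2.80 × 10^-10 m

Since λ ∝ 1/m at constant velocity, the lighter particle has the longer wavelength.

The electron has the longer de Broglie wavelength.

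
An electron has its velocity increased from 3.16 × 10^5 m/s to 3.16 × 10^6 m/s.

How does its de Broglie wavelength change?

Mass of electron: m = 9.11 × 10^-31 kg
The wavelength decreases by a factor of 10.

Using λ = h/(mv):

Initial wavelength: λ₁ = h/(mv₁) = 2.30 × 10^-9 m
Final wavelength: λ₂ = h/(mv₂) = 2.30 × 10^-10 m

Since λ ∝ 1/v, when velocity increases by a factor of 10, the wavelength decreases by a factor of 10.

λ₂/λ₁ = v₁/v₂ = 1/10

The wavelength decreases by a factor of 10.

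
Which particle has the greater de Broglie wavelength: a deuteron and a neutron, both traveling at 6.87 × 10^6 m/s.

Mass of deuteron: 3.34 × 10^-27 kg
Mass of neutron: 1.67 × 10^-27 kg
The neutron has the longer wavelength.

Using λ = h/(mv), since both particles have the same velocity, the wavelength depends only on mass.

For deuteron: λ₁ = h/(m₁v) = 2.89 × 10^-14 m
For neutron: λ₂ = h/(m₂v) = 5.78 × 10^-14 m

Since λ ∝ 1/m at constant velocity, the lighter particle has the longer wavelength.

The neutron has the longer de Broglie wavelength.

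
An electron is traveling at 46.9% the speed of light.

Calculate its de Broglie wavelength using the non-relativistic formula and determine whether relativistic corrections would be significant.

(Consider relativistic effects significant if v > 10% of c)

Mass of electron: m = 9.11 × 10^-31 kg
Yes, relativistic corrections are needed.

Using the non-relativistic de Broglie formula λ = h/(mv):

v = 46.9% × c = 1.406 × 10^8 m/s

λ = h/(mv)
λ = (6.626 × 10^-34 J·s) / (9.11 × 10^-31 kg × 1.406 × 10^8 m/s)
λ = 5.17 × 10^-12 m

Since v = 46.9% of c > 10% of c, relativistic corrections ARE significant and the actual wavelength would differ from this non-relativistic estimate.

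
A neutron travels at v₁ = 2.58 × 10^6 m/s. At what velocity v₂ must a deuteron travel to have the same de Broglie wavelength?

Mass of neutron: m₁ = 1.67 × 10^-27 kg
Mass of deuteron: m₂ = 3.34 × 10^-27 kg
v₂ = 1.29 × 10^6 m/s

For equal de Broglie wavelengths: λ₁ = λ₂

h/(m₁v₁) = h/(m₂v₂)
m₁v₁ = m₂v₂
v₂ = v₁ · (m₁/m₂)

v₂ = 2.58 × 10^6 m/s × (1.67 × 10^-27 kg / 3.34 × 10^-27 kg)
v₂ = 1.29 × 10^6 m/s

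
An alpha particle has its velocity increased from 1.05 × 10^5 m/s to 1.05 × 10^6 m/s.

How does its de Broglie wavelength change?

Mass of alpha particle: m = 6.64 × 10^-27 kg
The wavelength decreases by a factor of 10.

Using λ = h/(mv):

Initial wavelength: λ₁ = h/(mv₁) = 9.50 × 10^-13 m
Final wavelength: λ₂ = h/(mv₂) = 9.50 × 10^-14 m

Since λ ∝ 1/v, when velocity increases by a factor of 10, the wavelength decreases by a factor of 10.

λ₂/λ₁ = v₁/v₂ = 1/10

The wavelength decreases by a factor of 10.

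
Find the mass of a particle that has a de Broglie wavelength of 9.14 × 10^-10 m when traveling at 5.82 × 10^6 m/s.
1.25 × 10^-31 kg

From the de Broglie relation λ = h/(mv), we solve for m:

m = h/(λv)
m = (6.626 × 10^-34 J·s) / (9.14 × 10^-10 m × 5.82 × 10^6 m/s)
m = 1.25 × 10^-31 kg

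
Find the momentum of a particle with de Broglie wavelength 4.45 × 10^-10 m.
1.49 × 10^-24 kg·m/s

From the de Broglie relation λ = h/p, we solve for p:

p = h/λ
p = (6.626 × 10^-34 J·s) / (4.45 × 10^-10 m)
p = 1.49 × 10^-24 kg·m/s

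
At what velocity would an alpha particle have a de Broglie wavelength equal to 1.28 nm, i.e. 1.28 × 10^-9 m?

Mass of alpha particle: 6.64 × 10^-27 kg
7.80 × 10^1 m/s

From λ = h/(mv), solve for v:

v = h/(mλ)
v = (6.626 × 10^-34 J·s) / (6.64 × 10^-27 kg × 1.28 × 10^-9 m)
v = 7.80 × 10^1 m/s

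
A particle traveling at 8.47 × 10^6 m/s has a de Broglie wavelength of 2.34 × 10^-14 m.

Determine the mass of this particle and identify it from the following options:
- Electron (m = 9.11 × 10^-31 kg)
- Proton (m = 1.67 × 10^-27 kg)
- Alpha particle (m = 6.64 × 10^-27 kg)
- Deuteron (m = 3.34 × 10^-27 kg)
The particle is a deuteron.

From λ = h/(mv), solve for mass:

m = h/(λv)
m = (6.626 × 10^-34 J·s) / (2.34 × 10^-14 m × 8.47 × 10^6 m/s)
m = 3.34 × 10^-27 kg

Comparing with the listed masses, this is closest to a deuteron.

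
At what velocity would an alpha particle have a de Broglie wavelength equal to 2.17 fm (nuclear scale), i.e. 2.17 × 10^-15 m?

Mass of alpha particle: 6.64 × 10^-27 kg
4.60 × 10^7 m/s

From λ = h/(mv), solve for v:

v = h/(mλ)
v = (6.626 × 10^-34 J·s) / (6.64 × 10^-27 kg × 2.17 × 10^-15 m)
v = 4.60 × 10^7 m/s

Note: This velocity is 15.3% of the speed of light, so relativistic corrections would be needed for a more accurate calculation.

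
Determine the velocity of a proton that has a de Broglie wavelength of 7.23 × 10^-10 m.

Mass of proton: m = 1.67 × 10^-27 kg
5.49 × 10^2 m/s

From the de Broglie relation λ = h/(mv), we solve for v:

v = h/(mλ)
v = (6.626 × 10^-34 J·s) / (1.67 × 10^-27 kg × 7.23 × 10^-10 m)
v = 5.49 × 10^2 m/s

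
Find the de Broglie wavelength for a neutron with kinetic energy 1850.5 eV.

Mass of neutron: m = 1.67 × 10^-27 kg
6.66 × 10^-13 m

Using λ = h/√(2mKE):

First convert KE to Joules: KE = 1850.5 eV = 2.965 × 10^-16 J

λ = h/√(2mKE)
λ = (6.626 × 10^-34 J·s) / √(2 × 1.67 × 10^-27 kg × 2.965 × 10^-16 J)
λ = 6.66 × 10^-13 m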